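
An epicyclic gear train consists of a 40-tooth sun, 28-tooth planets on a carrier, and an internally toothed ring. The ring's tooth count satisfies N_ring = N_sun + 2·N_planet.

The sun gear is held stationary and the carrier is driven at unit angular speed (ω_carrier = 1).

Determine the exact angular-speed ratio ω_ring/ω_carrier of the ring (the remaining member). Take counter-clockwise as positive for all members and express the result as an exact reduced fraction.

N_ring = 40 + 2·28 = 96
40(ω_s−ω_c) = −96(ω_r−ω_c),  ω_s=0, ω_c=1
ω_r = 1 − (40/96)(0−1) = 17/12
ω_r/ω_c = 17/12

17/12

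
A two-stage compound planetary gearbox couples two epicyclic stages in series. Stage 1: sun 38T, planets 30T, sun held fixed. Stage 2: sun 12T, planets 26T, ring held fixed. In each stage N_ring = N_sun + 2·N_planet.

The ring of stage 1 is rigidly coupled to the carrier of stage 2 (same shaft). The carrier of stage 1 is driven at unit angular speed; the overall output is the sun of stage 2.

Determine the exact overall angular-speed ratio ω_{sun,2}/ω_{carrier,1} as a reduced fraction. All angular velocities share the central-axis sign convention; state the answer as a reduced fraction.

Stage 1: N_ring = 38 + 2·30 = 98
Stage 1: 38(ω_s−ω_c) = −98(ω_r−ω_c),  ω_s=0, ω_c=1
Stage 1: ω_r = 1 − (38/98)(0−1) = 68/49
  ⇒ ω_r¹/ω_c¹ = 68/49
Stage 2: N_ring = 12 + 2·26 = 64
Stage 2: 12(ω_s−ω_c) = −64(ω_r−ω_c),  ω_r=0, ω_c=1
Stage 2: ω_s = 1 − (64/12)(0−1) = 19/3
  ⇒ ω_s²/ω_c² = 19/3
Coupling ω_c² = ω_r¹ ⇒ overall = 68/49 × 19/3 = 1292/147

1292/147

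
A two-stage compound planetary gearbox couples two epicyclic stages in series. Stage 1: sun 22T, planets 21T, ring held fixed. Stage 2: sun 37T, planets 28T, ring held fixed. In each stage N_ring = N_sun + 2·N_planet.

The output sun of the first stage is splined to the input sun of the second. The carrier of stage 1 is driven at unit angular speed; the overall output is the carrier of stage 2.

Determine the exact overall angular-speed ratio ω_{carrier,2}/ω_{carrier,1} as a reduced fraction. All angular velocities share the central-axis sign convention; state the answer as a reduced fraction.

Stage 1: N_ring = 22 + 2·21 = 64
Stage 1: 22(ω_s−ω_c) = −64(ω_r−ω_c),  ω_r=0, ω_c=1
Stage 1: ω_s = 1 − (64/22)(0−1) = 43/11
  ⇒ ω_s¹/ω_c¹ = 43/11
Stage 2: N_ring = 37 + 2·28 = 93
Stage 2: 37(ω_s−ω_c) = −93(ω_r−ω_c),  ω_r=0, ω_s=1
Stage 2: 37(1−ω_c) = −93(0−ω_c)  ⇒  130ω_c = 37  ⇒  ω_c = 37/130
  ⇒ ω_c²/ω_s² = 37/130
Coupling ω_s² = ω_s¹ ⇒ overall = 43/11 × 37/130 = 1591/1430

1591/1430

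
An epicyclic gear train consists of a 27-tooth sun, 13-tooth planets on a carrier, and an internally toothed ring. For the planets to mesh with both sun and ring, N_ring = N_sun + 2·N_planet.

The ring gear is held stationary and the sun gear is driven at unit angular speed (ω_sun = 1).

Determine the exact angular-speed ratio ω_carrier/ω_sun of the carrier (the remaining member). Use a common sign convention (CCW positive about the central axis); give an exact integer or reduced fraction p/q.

N_ring = 27 + 2·13 = 53
27(ω_s−ω_c) = −53(ω_r−ω_c),  ω_r=0, ω_s=1
27(1−ω_c) = −53(0−ω_c)  ⇒  80ω_c = 27  ⇒  ω_c = 27/80
ω_c/ω_s = 27/80

27/80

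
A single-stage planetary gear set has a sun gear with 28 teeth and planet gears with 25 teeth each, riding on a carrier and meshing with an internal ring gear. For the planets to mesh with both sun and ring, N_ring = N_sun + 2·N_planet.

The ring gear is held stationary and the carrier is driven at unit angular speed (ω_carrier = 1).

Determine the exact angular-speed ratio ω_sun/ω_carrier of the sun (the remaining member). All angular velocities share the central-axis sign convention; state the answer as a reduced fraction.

N_ring = 28 + 2·25 = 78
28(ω_s−ω_c) = −78(ω_r−ω_c),  ω_r=0, ω_c=1
ω_s = 1 − (78/28)(0−1) = 53/14
ω_s/ω_c = 53/14

53/14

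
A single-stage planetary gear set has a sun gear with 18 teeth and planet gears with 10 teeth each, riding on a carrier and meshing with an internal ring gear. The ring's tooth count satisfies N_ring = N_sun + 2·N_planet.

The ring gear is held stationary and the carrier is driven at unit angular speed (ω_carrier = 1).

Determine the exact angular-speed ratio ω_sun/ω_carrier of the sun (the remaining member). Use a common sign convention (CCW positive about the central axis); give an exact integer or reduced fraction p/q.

N_ring = 18 + 2·10 = 38
18(ω_s−ω_c) = −38(ω_r−ω_c),  ω_r=0, ω_c=1
ω_s = 1 − (38/18)(0−1) = 28/9
ω_s/ω_c = 28/9

28/9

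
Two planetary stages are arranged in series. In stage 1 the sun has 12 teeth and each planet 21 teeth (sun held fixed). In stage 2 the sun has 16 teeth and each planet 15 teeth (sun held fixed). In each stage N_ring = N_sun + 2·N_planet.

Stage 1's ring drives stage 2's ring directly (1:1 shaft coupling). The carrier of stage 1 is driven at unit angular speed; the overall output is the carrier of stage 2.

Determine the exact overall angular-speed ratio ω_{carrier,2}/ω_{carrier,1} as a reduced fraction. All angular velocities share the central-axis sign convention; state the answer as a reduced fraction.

253/279

Stage 1: N_ring = 12 + 2·21 = 54
Stage 1: 12(ω_s−ω_c) = −54(ω_r−ω_c),  ω_s=0, ω_c=1
Stage 1: ω_r = 1 − (12/54)(0−1) = 11/9
  ⇒ ω_r¹/ω_c¹ = 11/9
Stage 2: N_ring = 16 + 2·15 = 46
Stage 2: 16(ω_s−ω_c) = −46(ω_r−ω_c),  ω_s=0, ω_r=1
Stage 2: 16(0−ω_c) = −46(1−ω_c)  ⇒  62ω_c = 46  ⇒  ω_c = 23/31
  ⇒ ω_c²/ω_r² = 23/31
Coupling ω_r² = ω_r¹ ⇒ overall = 11/9 × 23/31 = 253/279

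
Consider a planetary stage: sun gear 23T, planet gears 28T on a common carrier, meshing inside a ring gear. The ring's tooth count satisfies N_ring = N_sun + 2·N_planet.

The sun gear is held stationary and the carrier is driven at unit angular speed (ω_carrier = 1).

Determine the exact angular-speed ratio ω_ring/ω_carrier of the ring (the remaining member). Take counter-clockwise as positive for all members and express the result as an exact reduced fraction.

102/79

N_ring = 23 + 2·28 = 79
23(ω_s−ω_c) = −79(ω_r−ω_c),  ω_s=0, ω_c=1
ω_r = 1 − (23/79)(0−1) = 102/79
ω_r/ω_c = 102/79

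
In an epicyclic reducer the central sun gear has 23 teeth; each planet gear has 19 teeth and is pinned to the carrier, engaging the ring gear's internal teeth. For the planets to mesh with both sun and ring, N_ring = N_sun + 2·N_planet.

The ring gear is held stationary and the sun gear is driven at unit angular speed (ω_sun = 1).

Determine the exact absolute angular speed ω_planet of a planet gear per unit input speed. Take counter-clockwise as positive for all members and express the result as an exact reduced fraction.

-23/38

N_ring = 23 + 2·19 = 61
23(ω_s−ω_c) = −61(ω_r−ω_c),  ω_r=0, ω_s=1
23(1−ω_c) = −61(0−ω_c)  ⇒  84ω_c = 23  ⇒  ω_c = 23/84
sun–planet: 23·(1−23/84) = −19·(ω_p−ω_c)  ⇒  ω_p−ω_c = −(23/19)·(61/84) = -1403/1596
ω_p = 23/84 − 1403/1596 = -23/38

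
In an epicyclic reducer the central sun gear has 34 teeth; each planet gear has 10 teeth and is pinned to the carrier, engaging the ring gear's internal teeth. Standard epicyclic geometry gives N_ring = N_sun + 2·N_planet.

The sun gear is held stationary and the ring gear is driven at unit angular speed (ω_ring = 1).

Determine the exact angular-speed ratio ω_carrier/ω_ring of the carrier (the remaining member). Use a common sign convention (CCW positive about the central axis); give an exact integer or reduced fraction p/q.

27/44

N_ring = 34 + 2·10 = 54
34(ω_s−ω_c) = −54(ω_r−ω_c),  ω_s=0, ω_r=1
34(0−ω_c) = −54(1−ω_c)  ⇒  88ω_c = 54  ⇒  ω_c = 27/44
ω_c/ω_r = 27/44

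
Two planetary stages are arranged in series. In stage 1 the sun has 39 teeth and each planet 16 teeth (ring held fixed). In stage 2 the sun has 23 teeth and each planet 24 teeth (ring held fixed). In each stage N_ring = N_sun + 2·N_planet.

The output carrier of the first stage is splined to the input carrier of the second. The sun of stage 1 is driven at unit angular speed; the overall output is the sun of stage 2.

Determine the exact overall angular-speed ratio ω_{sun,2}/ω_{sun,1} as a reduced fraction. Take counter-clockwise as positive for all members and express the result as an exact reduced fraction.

Stage 1: N_ring = 39 + 2·16 = 71
Stage 1: 39(ω_s−ω_c) = −71(ω_r−ω_c),  ω_r=0, ω_s=1
Stage 1: 39(1−ω_c) = −71(0−ω_c)  ⇒  110ω_c = 39  ⇒  ω_c = 39/110
  ⇒ ω_c¹/ω_s¹ = 39/110
Stage 2: N_ring = 23 + 2·24 = 71
Stage 2: 23(ω_s−ω_c) = −71(ω_r−ω_c),  ω_r=0, ω_c=1
Stage 2: ω_s = 1 − (71/23)(0−1) = 94/23
  ⇒ ω_s²/ω_c² = 94/23
Coupling ω_c² = ω_c¹ ⇒ overall = 39/110 × 94/23 = 1833/1265

1833/1265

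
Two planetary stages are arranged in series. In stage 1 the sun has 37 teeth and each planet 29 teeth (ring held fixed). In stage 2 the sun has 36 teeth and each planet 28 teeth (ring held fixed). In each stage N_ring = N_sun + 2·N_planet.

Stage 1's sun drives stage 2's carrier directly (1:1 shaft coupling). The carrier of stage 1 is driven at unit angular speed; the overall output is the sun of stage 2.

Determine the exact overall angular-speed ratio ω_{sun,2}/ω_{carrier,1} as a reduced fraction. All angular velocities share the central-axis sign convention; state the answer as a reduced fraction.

Stage 1: N_ring = 37 + 2·29 = 95
Stage 1: 37(ω_s−ω_c) = −95(ω_r−ω_c),  ω_r=0, ω_c=1
Stage 1: ω_s = 1 − (95/37)(0−1) = 132/37
  ⇒ ω_s¹/ω_c¹ = 132/37
Stage 2: N_ring = 36 + 2·28 = 92
Stage 2: 36(ω_s−ω_c) = −92(ω_r−ω_c),  ω_r=0, ω_c=1
Stage 2: ω_s = 1 − (92/36)(0−1) = 32/9
  ⇒ ω_s²/ω_c² = 32/9
Coupling ω_c² = ω_s¹ ⇒ overall = 132/37 × 32/9 = 1408/111

1408/111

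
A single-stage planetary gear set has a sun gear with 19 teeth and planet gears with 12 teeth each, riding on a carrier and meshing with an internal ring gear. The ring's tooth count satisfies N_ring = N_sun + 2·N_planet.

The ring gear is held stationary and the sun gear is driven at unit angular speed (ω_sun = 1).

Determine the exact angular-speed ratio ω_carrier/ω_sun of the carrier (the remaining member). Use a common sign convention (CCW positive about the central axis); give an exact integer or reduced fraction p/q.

19/62

N_ring = 19 + 2·12 = 43
19(ω_s−ω_c) = −43(ω_r−ω_c),  ω_r=0, ω_s=1
19(1−ω_c) = −43(0−ω_c)  ⇒  62ω_c = 19  ⇒  ω_c = 19/62
ω_c/ω_s = 19/62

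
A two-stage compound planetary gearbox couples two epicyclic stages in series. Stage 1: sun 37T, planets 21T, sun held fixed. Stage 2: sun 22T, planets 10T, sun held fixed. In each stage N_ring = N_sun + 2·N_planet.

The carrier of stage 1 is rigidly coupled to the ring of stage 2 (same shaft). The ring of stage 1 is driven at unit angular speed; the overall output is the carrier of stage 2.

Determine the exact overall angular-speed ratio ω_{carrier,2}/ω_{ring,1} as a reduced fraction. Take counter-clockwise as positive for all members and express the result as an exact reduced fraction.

1659/3712

Stage 1: N_ring = 37 + 2·21 = 79
Stage 1: 37(ω_s−ω_c) = −79(ω_r−ω_c),  ω_s=0, ω_r=1
Stage 1: 37(0−ω_c) = −79(1−ω_c)  ⇒  116ω_c = 79  ⇒  ω_c = 79/116
  ⇒ ω_c¹/ω_r¹ = 79/116
Stage 2: N_ring = 22 + 2·10 = 42
Stage 2: 22(ω_s−ω_c) = −42(ω_r−ω_c),  ω_s=0, ω_r=1
Stage 2: 22(0−ω_c) = −42(1−ω_c)  ⇒  64ω_c = 42  ⇒  ω_c = 21/32
  ⇒ ω_c²/ω_r² = 21/32
Coupling ω_r² = ω_c¹ ⇒ overall = 79/116 × 21/32 = 1659/3712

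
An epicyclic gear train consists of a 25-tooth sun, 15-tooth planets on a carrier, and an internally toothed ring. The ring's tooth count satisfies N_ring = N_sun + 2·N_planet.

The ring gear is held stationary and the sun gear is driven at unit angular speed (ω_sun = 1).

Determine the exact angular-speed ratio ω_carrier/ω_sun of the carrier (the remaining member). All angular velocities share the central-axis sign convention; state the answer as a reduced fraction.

N_ring = 25 + 2·15 = 55
25(ω_s−ω_c) = −55(ω_r−ω_c),  ω_r=0, ω_s=1
25(1−ω_c) = −55(0−ω_c)  ⇒  80ω_c = 25  ⇒  ω_c = 5/16
ω_c/ω_s = 5/16

5/16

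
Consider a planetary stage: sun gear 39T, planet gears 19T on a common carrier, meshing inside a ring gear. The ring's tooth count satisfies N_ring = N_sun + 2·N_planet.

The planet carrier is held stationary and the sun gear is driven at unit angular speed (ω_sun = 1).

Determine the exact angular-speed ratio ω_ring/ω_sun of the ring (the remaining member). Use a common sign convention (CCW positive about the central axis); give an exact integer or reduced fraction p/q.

-39/77

N_ring = 39 + 2·19 = 77
39(ω_s−ω_c) = −77(ω_r−ω_c),  ω_c=0, ω_s=1
ω_r = 0 − (39/77)(1−0) = -39/77
ω_r/ω_s = -39/77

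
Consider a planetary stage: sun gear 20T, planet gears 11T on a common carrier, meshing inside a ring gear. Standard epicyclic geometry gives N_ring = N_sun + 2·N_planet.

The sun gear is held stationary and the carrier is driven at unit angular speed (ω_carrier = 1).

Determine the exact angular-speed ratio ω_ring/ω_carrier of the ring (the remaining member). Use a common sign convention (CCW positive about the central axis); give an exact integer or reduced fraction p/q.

31/21

N_ring = 20 + 2·11 = 42
20(ω_s−ω_c) = −42(ω_r−ω_c),  ω_s=0, ω_c=1
ω_r = 1 − (20/42)(0−1) = 31/21
ω_r/ω_c = 31/21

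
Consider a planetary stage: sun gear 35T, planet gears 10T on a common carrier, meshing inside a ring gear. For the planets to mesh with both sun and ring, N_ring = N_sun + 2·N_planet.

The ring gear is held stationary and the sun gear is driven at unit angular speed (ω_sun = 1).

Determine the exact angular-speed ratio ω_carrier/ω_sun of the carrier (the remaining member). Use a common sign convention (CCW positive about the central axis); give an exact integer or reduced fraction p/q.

7/18

N_ring = 35 + 2·10 = 55
35(ω_s−ω_c) = −55(ω_r−ω_c),  ω_r=0, ω_s=1
35(1−ω_c) = −55(0−ω_c)  ⇒  90ω_c = 35  ⇒  ω_c = 7/18
ω_c/ω_s = 7/18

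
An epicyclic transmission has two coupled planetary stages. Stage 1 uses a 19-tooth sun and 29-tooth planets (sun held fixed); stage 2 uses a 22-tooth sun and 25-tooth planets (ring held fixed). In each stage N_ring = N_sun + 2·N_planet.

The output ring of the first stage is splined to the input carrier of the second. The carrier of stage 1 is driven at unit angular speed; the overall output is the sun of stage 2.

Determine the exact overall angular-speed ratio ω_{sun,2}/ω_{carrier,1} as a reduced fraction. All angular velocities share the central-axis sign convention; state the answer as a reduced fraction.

4512/847

Stage 1: N_ring = 19 + 2·29 = 77
Stage 1: 19(ω_s−ω_c) = −77(ω_r−ω_c),  ω_s=0, ω_c=1
Stage 1: ω_r = 1 − (19/77)(0−1) = 96/77
  ⇒ ω_r¹/ω_c¹ = 96/77
Stage 2: N_ring = 22 + 2·25 = 72
Stage 2: 22(ω_s−ω_c) = −72(ω_r−ω_c),  ω_r=0, ω_c=1
Stage 2: ω_s = 1 − (72/22)(0−1) = 47/11
  ⇒ ω_s²/ω_c² = 47/11
Coupling ω_c² = ω_r¹ ⇒ overall = 96/77 × 47/11 = 4512/847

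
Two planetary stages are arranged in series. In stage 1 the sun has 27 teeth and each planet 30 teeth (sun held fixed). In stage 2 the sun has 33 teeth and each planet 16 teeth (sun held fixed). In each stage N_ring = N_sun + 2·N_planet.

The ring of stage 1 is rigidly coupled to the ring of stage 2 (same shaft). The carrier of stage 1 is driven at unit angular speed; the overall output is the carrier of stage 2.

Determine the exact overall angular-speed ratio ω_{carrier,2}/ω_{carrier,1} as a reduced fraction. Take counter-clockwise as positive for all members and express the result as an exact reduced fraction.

1235/1421

Stage 1: N_ring = 27 + 2·30 = 87
Stage 1: 27(ω_s−ω_c) = −87(ω_r−ω_c),  ω_s=0, ω_c=1
Stage 1: ω_r = 1 − (27/87)(0−1) = 38/29
  ⇒ ω_r¹/ω_c¹ = 38/29
Stage 2: N_ring = 33 + 2·16 = 65
Stage 2: 33(ω_s−ω_c) = −65(ω_r−ω_c),  ω_s=0, ω_r=1
Stage 2: 33(0−ω_c) = −65(1−ω_c)  ⇒  98ω_c = 65  ⇒  ω_c = 65/98
  ⇒ ω_c²/ω_r² = 65/98
Coupling ω_r² = ω_r¹ ⇒ overall = 38/29 × 65/98 = 1235/1421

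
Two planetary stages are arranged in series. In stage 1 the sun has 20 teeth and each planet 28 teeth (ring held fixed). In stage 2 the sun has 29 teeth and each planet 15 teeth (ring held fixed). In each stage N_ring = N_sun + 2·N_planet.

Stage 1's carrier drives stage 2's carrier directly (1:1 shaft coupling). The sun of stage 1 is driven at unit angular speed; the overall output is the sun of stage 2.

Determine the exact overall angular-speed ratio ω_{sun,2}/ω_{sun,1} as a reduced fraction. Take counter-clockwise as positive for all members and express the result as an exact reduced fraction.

55/87

Stage 1: N_ring = 20 + 2·28 = 76
Stage 1: 20(ω_s−ω_c) = −76(ω_r−ω_c),  ω_r=0, ω_s=1
Stage 1: 20(1−ω_c) = −76(0−ω_c)  ⇒  96ω_c = 20  ⇒  ω_c = 5/24
  ⇒ ω_c¹/ω_s¹ = 5/24
Stage 2: N_ring = 29 + 2·15 = 59
Stage 2: 29(ω_s−ω_c) = −59(ω_r−ω_c),  ω_r=0, ω_c=1
Stage 2: ω_s = 1 − (59/29)(0−1) = 88/29
  ⇒ ω_s²/ω_c² = 88/29
Coupling ω_c² = ω_c¹ ⇒ overall = 5/24 × 88/29 = 55/87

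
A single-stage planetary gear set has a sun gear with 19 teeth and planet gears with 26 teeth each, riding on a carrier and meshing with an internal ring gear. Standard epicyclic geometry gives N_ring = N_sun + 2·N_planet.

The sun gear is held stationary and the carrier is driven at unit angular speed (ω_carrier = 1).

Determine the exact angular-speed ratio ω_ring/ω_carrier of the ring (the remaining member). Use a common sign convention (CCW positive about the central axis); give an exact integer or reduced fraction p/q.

N_ring = 19 + 2·26 = 71
19(ω_s−ω_c) = −71(ω_r−ω_c),  ω_s=0, ω_c=1
ω_r = 1 − (19/71)(0−1) = 90/71
ω_r/ω_c = 90/71

90/71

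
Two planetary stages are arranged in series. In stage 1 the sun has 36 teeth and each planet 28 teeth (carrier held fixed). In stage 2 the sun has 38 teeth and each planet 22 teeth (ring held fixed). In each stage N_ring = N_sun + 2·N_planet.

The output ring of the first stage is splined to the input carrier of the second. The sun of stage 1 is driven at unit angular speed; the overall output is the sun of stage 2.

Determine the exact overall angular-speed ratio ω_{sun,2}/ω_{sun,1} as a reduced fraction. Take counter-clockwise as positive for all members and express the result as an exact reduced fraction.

-540/437

Stage 1: N_ring = 36 + 2·28 = 92
Stage 1: 36(ω_s−ω_c) = −92(ω_r−ω_c),  ω_c=0, ω_s=1
Stage 1: ω_r = 0 − (36/92)(1−0) = -9/23
  ⇒ ω_r¹/ω_s¹ = -9/23
Stage 2: N_ring = 38 + 2·22 = 82
Stage 2: 38(ω_s−ω_c) = −82(ω_r−ω_c),  ω_r=0, ω_c=1
Stage 2: ω_s = 1 − (82/38)(0−1) = 60/19
  ⇒ ω_s²/ω_c² = 60/19
Coupling ω_c² = ω_r¹ ⇒ overall = -9/23 × 60/19 = -540/437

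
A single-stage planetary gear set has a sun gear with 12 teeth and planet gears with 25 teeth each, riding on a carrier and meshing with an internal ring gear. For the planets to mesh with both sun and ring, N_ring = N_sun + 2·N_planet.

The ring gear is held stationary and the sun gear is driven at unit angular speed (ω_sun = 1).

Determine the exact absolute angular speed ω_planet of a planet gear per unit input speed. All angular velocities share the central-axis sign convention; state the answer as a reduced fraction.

N_ring = 12 + 2·25 = 62
12(ω_s−ω_c) = −62(ω_r−ω_c),  ω_r=0, ω_s=1
12(1−ω_c) = −62(0−ω_c)  ⇒  74ω_c = 12  ⇒  ω_c = 6/37
sun–planet: 12·(1−6/37) = −25·(ω_p−ω_c)  ⇒  ω_p−ω_c = −(12/25)·(31/37) = -372/925
ω_p = 6/37 − 372/925 = -6/25

-6/25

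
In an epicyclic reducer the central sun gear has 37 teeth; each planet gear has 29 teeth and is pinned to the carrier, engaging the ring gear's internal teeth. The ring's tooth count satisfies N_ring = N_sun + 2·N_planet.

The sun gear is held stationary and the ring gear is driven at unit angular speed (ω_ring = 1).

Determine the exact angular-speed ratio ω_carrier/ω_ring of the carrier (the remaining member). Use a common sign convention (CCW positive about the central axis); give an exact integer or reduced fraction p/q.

95/132

N_ring = 37 + 2·29 = 95
37(ω_s−ω_c) = −95(ω_r−ω_c),  ω_s=0, ω_r=1
37(0−ω_c) = −95(1−ω_c)  ⇒  132ω_c = 95  ⇒  ω_c = 95/132
ω_c/ω_r = 95/132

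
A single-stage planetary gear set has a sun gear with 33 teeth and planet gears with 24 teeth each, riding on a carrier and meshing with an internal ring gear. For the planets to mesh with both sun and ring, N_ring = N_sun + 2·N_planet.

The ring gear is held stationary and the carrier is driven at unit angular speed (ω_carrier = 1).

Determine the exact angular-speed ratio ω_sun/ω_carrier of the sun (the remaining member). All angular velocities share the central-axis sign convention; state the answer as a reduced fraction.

38/11

N_ring = 33 + 2·24 = 81
33(ω_s−ω_c) = −81(ω_r−ω_c),  ω_r=0, ω_c=1
ω_s = 1 − (81/33)(0−1) = 38/11
ω_s/ω_c = 38/11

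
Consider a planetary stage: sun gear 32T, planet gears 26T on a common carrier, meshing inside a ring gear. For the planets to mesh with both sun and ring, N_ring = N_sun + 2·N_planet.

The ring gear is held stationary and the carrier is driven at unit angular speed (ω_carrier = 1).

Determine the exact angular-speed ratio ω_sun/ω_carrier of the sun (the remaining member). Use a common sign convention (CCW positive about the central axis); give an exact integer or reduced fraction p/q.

29/8

N_ring = 32 + 2·26 = 84
32(ω_s−ω_c) = −84(ω_r−ω_c),  ω_r=0, ω_c=1
ω_s = 1 − (84/32)(0−1) = 29/8
ω_s/ω_c = 29/8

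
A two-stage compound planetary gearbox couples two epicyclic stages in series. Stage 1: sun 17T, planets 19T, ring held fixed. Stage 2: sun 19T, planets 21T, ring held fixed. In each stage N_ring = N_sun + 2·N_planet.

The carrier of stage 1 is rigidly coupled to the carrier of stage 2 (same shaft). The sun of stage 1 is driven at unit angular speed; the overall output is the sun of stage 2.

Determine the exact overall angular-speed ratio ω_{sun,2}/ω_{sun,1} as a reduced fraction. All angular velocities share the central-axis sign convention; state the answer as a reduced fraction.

Stage 1: N_ring = 17 + 2·19 = 55
Stage 1: 17(ω_s−ω_c) = −55(ω_r−ω_c),  ω_r=0, ω_s=1
Stage 1: 17(1−ω_c) = −55(0−ω_c)  ⇒  72ω_c = 17  ⇒  ω_c = 17/72
  ⇒ ω_c¹/ω_s¹ = 17/72
Stage 2: N_ring = 19 + 2·21 = 61
Stage 2: 19(ω_s−ω_c) = −61(ω_r−ω_c),  ω_r=0, ω_c=1
Stage 2: ω_s = 1 − (61/19)(0−1) = 80/19
  ⇒ ω_s²/ω_c² = 80/19
Coupling ω_c² = ω_c¹ ⇒ overall = 17/72 × 80/19 = 170/171

170/171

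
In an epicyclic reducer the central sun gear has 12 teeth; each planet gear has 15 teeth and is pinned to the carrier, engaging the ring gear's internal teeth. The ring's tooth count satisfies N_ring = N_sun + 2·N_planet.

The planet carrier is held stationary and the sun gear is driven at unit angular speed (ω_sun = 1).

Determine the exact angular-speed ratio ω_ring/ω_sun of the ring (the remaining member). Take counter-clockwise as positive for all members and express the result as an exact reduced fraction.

N_ring = 12 + 2·15 = 42
12(ω_s−ω_c) = −42(ω_r−ω_c),  ω_c=0, ω_s=1
ω_r = 0 − (12/42)(1−0) = -2/7
ω_r/ω_s = -2/7

-2/7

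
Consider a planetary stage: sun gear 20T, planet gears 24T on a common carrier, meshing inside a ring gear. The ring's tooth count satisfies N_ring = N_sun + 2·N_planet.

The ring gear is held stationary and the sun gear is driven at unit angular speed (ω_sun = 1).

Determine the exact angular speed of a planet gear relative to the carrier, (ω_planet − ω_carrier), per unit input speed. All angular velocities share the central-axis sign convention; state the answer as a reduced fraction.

N_ring = 20 + 2·24 = 68
20(ω_s−ω_c) = −68(ω_r−ω_c),  ω_r=0, ω_s=1
20(1−ω_c) = −68(0−ω_c)  ⇒  88ω_c = 20  ⇒  ω_c = 5/22
sun–planet: 20·(1−5/22) = −24·(ω_p−ω_c)  ⇒  ω_p−ω_c = −(20/24)·(17/22) = -85/132

-85/132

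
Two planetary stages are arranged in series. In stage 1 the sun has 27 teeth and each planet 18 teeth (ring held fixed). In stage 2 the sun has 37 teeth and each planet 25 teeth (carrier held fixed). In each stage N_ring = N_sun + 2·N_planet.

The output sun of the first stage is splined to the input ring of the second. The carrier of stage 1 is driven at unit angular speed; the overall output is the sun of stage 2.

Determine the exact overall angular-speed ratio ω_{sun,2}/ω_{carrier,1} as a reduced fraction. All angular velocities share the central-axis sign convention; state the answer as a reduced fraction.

Stage 1: N_ring = 27 + 2·18 = 63
Stage 1: 27(ω_s−ω_c) = −63(ω_r−ω_c),  ω_r=0, ω_c=1
Stage 1: ω_s = 1 − (63/27)(0−1) = 10/3
  ⇒ ω_s¹/ω_c¹ = 10/3
Stage 2: N_ring = 37 + 2·25 = 87
Stage 2: 37(ω_s−ω_c) = −87(ω_r−ω_c),  ω_c=0, ω_r=1
Stage 2: ω_s = 0 − (87/37)(1−0) = -87/37
  ⇒ ω_s²/ω_r² = -87/37
Coupling ω_r² = ω_s¹ ⇒ overall = 10/3 × -87/37 = -290/37

-290/37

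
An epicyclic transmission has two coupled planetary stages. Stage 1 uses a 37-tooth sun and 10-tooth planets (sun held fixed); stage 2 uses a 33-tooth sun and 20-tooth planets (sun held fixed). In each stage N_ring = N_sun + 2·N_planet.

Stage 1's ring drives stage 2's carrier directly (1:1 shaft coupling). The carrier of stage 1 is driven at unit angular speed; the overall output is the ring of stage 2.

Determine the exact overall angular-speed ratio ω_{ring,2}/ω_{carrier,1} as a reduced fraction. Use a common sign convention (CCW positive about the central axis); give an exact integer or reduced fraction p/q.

Stage 1: N_ring = 37 + 2·10 = 57
Stage 1: 37(ω_s−ω_c) = −57(ω_r−ω_c),  ω_s=0, ω_c=1
Stage 1: ω_r = 1 − (37/57)(0−1) = 94/57
  ⇒ ω_r¹/ω_c¹ = 94/57
Stage 2: N_ring = 33 + 2·20 = 73
Stage 2: 33(ω_s−ω_c) = −73(ω_r−ω_c),  ω_s=0, ω_c=1
Stage 2: ω_r = 1 − (33/73)(0−1) = 106/73
  ⇒ ω_r²/ω_c² = 106/73
Coupling ω_c² = ω_r¹ ⇒ overall = 94/57 × 106/73 = 9964/4161

9964/4161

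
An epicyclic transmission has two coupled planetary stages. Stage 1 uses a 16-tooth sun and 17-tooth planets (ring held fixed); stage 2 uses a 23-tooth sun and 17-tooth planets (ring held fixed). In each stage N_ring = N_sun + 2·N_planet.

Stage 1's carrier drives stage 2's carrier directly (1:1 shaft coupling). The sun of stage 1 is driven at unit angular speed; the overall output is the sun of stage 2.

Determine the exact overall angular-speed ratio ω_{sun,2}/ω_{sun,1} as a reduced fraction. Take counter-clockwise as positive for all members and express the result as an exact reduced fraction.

640/759

Stage 1: N_ring = 16 + 2·17 = 50
Stage 1: 16(ω_s−ω_c) = −50(ω_r−ω_c),  ω_r=0, ω_s=1
Stage 1: 16(1−ω_c) = −50(0−ω_c)  ⇒  66ω_c = 16  ⇒  ω_c = 8/33
  ⇒ ω_c¹/ω_s¹ = 8/33
Stage 2: N_ring = 23 + 2·17 = 57
Stage 2: 23(ω_s−ω_c) = −57(ω_r−ω_c),  ω_r=0, ω_c=1
Stage 2: ω_s = 1 − (57/23)(0−1) = 80/23
  ⇒ ω_s²/ω_c² = 80/23
Coupling ω_c² = ω_c¹ ⇒ overall = 8/33 × 80/23 = 640/759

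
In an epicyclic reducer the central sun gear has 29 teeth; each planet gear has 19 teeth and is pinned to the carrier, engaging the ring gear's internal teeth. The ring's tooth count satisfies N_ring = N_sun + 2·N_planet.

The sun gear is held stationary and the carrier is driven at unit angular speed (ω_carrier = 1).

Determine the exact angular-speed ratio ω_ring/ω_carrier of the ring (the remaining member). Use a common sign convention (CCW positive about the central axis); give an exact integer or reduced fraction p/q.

N_ring = 29 + 2·19 = 67
29(ω_s−ω_c) = −67(ω_r−ω_c),  ω_s=0, ω_c=1
ω_r = 1 − (29/67)(0−1) = 96/67
ω_r/ω_c = 96/67

96/67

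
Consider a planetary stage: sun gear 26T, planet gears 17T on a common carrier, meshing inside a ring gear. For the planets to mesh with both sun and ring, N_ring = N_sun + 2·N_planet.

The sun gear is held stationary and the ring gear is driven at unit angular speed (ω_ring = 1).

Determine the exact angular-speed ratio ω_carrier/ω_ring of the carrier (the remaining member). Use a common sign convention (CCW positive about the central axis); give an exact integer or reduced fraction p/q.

N_ring = 26 + 2·17 = 60
26(ω_s−ω_c) = −60(ω_r−ω_c),  ω_s=0, ω_r=1
26(0−ω_c) = −60(1−ω_c)  ⇒  86ω_c = 60  ⇒  ω_c = 30/43
ω_c/ω_r = 30/43

30/43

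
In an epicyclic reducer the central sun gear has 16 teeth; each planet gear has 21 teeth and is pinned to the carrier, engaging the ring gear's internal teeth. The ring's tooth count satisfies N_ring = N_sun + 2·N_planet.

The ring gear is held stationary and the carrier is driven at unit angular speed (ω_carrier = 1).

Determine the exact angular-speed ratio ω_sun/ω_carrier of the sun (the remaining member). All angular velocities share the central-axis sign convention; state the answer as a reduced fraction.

N_ring = 16 + 2·21 = 58
16(ω_s−ω_c) = −58(ω_r−ω_c),  ω_r=0, ω_c=1
ω_s = 1 − (58/16)(0−1) = 37/8
ω_s/ω_c = 37/8

37/8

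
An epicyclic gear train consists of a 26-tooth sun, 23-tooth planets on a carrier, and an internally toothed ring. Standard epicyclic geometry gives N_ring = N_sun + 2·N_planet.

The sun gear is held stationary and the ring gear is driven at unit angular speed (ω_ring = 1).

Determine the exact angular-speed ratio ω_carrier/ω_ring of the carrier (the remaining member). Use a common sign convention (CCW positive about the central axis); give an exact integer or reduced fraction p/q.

N_ring = 26 + 2·23 = 72
26(ω_s−ω_c) = −72(ω_r−ω_c),  ω_s=0, ω_r=1
26(0−ω_c) = −72(1−ω_c)  ⇒  98ω_c = 72  ⇒  ω_c = 36/49
ω_c/ω_r = 36/49

36/49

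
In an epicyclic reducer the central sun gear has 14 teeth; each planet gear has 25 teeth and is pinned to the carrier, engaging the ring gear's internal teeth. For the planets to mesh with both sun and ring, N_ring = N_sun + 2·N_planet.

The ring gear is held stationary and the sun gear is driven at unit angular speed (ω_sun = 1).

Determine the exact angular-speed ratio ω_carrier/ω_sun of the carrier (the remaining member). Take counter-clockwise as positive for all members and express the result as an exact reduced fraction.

N_ring = 14 + 2·25 = 64
14(ω_s−ω_c) = −64(ω_r−ω_c),  ω_r=0, ω_s=1
14(1−ω_c) = −64(0−ω_c)  ⇒  78ω_c = 14  ⇒  ω_c = 7/39
ω_c/ω_s = 7/39

7/39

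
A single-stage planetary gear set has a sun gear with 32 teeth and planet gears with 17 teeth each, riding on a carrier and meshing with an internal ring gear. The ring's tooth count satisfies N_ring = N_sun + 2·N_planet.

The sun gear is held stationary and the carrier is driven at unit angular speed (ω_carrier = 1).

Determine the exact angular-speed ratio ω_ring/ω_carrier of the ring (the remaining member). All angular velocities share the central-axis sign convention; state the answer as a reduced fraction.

N_ring = 32 + 2·17 = 66
32(ω_s−ω_c) = −66(ω_r−ω_c),  ω_s=0, ω_c=1
ω_r = 1 − (32/66)(0−1) = 49/33
ω_r/ω_c = 49/33

49/33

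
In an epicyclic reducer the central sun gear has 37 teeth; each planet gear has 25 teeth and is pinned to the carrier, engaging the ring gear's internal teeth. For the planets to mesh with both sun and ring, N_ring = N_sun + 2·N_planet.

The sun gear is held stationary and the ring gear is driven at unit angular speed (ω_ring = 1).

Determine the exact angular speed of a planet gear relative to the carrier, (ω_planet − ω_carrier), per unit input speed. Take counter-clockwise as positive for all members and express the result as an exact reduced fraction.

3219/3100

N_ring = 37 + 2·25 = 87
37(ω_s−ω_c) = −87(ω_r−ω_c),  ω_s=0, ω_r=1
37(0−ω_c) = −87(1−ω_c)  ⇒  124ω_c = 87  ⇒  ω_c = 87/124
sun–planet: 37·(0−87/124) = −25·(ω_p−ω_c)  ⇒  ω_p−ω_c = −(37/25)·(-87/124) = 3219/3100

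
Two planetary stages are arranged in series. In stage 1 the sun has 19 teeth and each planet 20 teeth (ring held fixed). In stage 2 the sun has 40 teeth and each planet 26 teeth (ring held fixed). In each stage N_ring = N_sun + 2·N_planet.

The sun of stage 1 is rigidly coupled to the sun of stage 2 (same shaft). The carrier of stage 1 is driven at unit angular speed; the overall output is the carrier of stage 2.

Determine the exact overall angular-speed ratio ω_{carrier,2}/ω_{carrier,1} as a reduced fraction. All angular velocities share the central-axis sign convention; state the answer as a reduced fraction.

Stage 1: N_ring = 19 + 2·20 = 59
Stage 1: 19(ω_s−ω_c) = −59(ω_r−ω_c),  ω_r=0, ω_c=1
Stage 1: ω_s = 1 − (59/19)(0−1) = 78/19
  ⇒ ω_s¹/ω_c¹ = 78/19
Stage 2: N_ring = 40 + 2·26 = 92
Stage 2: 40(ω_s−ω_c) = −92(ω_r−ω_c),  ω_r=0, ω_s=1
Stage 2: 40(1−ω_c) = −92(0−ω_c)  ⇒  132ω_c = 40  ⇒  ω_c = 10/33
  ⇒ ω_c²/ω_s² = 10/33
Coupling ω_s² = ω_s¹ ⇒ overall = 78/19 × 10/33 = 260/209

260/209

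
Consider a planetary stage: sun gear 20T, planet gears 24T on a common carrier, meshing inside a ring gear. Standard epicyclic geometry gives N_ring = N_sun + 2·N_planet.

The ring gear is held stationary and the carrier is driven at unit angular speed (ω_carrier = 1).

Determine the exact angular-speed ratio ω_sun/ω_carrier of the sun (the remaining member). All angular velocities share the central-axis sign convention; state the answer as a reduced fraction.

N_ring = 20 + 2·24 = 68
20(ω_s−ω_c) = −68(ω_r−ω_c),  ω_r=0, ω_c=1
ω_s = 1 − (68/20)(0−1) = 22/5
ω_s/ω_c = 22/5

22/5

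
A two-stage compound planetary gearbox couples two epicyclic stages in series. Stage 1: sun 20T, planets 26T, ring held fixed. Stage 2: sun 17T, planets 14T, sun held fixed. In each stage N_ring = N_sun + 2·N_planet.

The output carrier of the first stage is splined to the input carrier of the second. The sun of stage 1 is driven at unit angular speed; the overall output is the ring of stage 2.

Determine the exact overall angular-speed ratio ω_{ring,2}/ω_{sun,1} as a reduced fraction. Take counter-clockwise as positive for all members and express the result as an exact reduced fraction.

62/207

Stage 1: N_ring = 20 + 2·26 = 72
Stage 1: 20(ω_s−ω_c) = −72(ω_r−ω_c),  ω_r=0, ω_s=1
Stage 1: 20(1−ω_c) = −72(0−ω_c)  ⇒  92ω_c = 20  ⇒  ω_c = 5/23
  ⇒ ω_c¹/ω_s¹ = 5/23
Stage 2: N_ring = 17 + 2·14 = 45
Stage 2: 17(ω_s−ω_c) = −45(ω_r−ω_c),  ω_s=0, ω_c=1
Stage 2: ω_r = 1 − (17/45)(0−1) = 62/45
  ⇒ ω_r²/ω_c² = 62/45
Coupling ω_c² = ω_c¹ ⇒ overall = 5/23 × 62/45 = 62/207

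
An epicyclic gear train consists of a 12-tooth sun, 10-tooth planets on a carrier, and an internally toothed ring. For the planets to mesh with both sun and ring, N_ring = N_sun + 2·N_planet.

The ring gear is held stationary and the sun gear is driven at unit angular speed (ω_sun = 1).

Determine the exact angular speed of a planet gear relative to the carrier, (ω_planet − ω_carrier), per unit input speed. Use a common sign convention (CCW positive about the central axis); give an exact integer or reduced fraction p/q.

N_ring = 12 + 2·10 = 32
12(ω_s−ω_c) = −32(ω_r−ω_c),  ω_r=0, ω_s=1
12(1−ω_c) = −32(0−ω_c)  ⇒  44ω_c = 12  ⇒  ω_c = 3/11
sun–planet: 12·(1−3/11) = −10·(ω_p−ω_c)  ⇒  ω_p−ω_c = −(12/10)·(8/11) = -48/55

-48/55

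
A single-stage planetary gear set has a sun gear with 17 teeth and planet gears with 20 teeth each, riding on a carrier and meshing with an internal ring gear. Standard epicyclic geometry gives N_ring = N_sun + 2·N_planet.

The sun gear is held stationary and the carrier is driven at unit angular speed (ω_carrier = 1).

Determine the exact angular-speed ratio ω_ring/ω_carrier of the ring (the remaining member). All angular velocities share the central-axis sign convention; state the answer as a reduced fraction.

N_ring = 17 + 2·20 = 57
17(ω_s−ω_c) = −57(ω_r−ω_c),  ω_s=0, ω_c=1
ω_r = 1 − (17/57)(0−1) = 74/57
ω_r/ω_c = 74/57

74/57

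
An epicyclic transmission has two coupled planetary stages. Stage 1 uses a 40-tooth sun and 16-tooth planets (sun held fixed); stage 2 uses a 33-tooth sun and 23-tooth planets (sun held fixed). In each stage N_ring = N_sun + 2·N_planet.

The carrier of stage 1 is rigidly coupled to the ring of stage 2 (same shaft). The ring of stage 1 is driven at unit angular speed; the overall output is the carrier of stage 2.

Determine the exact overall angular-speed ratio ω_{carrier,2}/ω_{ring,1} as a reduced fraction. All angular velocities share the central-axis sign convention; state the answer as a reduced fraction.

Stage 1: N_ring = 40 + 2·16 = 72
Stage 1: 40(ω_s−ω_c) = −72(ω_r−ω_c),  ω_s=0, ω_r=1
Stage 1: 40(0−ω_c) = −72(1−ω_c)  ⇒  112ω_c = 72  ⇒  ω_c = 9/14
  ⇒ ω_c¹/ω_r¹ = 9/14
Stage 2: N_ring = 33 + 2·23 = 79
Stage 2: 33(ω_s−ω_c) = −79(ω_r−ω_c),  ω_s=0, ω_r=1
Stage 2: 33(0−ω_c) = −79(1−ω_c)  ⇒  112ω_c = 79  ⇒  ω_c = 79/112
  ⇒ ω_c²/ω_r² = 79/112
Coupling ω_r² = ω_c¹ ⇒ overall = 9/14 × 79/112 = 711/1568

711/1568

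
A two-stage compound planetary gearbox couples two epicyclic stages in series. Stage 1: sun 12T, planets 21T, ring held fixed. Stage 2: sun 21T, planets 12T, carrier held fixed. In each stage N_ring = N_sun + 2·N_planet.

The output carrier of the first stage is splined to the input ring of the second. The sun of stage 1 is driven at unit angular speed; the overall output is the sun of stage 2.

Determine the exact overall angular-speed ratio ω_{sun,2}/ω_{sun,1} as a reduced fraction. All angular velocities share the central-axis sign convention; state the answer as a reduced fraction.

-30/77

Stage 1: N_ring = 12 + 2·21 = 54
Stage 1: 12(ω_s−ω_c) = −54(ω_r−ω_c),  ω_r=0, ω_s=1
Stage 1: 12(1−ω_c) = −54(0−ω_c)  ⇒  66ω_c = 12  ⇒  ω_c = 2/11
  ⇒ ω_c¹/ω_s¹ = 2/11
Stage 2: N_ring = 21 + 2·12 = 45
Stage 2: 21(ω_s−ω_c) = −45(ω_r−ω_c),  ω_c=0, ω_r=1
Stage 2: ω_s = 0 − (45/21)(1−0) = -15/7
  ⇒ ω_s²/ω_r² = -15/7
Coupling ω_r² = ω_c¹ ⇒ overall = 2/11 × -15/7 = -30/77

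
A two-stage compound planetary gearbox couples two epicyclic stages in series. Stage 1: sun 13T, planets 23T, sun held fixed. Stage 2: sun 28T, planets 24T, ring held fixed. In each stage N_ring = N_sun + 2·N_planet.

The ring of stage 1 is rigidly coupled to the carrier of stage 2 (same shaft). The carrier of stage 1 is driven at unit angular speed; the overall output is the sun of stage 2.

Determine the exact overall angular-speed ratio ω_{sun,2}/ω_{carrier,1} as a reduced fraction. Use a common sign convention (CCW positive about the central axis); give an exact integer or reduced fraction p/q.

Stage 1: N_ring = 13 + 2·23 = 59
Stage 1: 13(ω_s−ω_c) = −59(ω_r−ω_c),  ω_s=0, ω_c=1
Stage 1: ω_r = 1 − (13/59)(0−1) = 72/59
  ⇒ ω_r¹/ω_c¹ = 72/59
Stage 2: N_ring = 28 + 2·24 = 76
Stage 2: 28(ω_s−ω_c) = −76(ω_r−ω_c),  ω_r=0, ω_c=1
Stage 2: ω_s = 1 − (76/28)(0−1) = 26/7
  ⇒ ω_s²/ω_c² = 26/7
Coupling ω_c² = ω_r¹ ⇒ overall = 72/59 × 26/7 = 1872/413

1872/413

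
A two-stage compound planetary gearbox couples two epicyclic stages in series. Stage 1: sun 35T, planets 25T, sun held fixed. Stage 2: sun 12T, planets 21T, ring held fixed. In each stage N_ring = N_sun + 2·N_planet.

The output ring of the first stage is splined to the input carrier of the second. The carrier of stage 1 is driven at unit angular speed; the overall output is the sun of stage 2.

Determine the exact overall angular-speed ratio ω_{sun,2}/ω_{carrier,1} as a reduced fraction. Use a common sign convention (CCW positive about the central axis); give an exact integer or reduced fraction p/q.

Stage 1: N_ring = 35 + 2·25 = 85
Stage 1: 35(ω_s−ω_c) = −85(ω_r−ω_c),  ω_s=0, ω_c=1
Stage 1: ω_r = 1 − (35/85)(0−1) = 24/17
  ⇒ ω_r¹/ω_c¹ = 24/17
Stage 2: N_ring = 12 + 2·21 = 54
Stage 2: 12(ω_s−ω_c) = −54(ω_r−ω_c),  ω_r=0, ω_c=1
Stage 2: ω_s = 1 − (54/12)(0−1) = 11/2
  ⇒ ω_s²/ω_c² = 11/2
Coupling ω_c² = ω_r¹ ⇒ overall = 24/17 × 11/2 = 132/17

132/17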